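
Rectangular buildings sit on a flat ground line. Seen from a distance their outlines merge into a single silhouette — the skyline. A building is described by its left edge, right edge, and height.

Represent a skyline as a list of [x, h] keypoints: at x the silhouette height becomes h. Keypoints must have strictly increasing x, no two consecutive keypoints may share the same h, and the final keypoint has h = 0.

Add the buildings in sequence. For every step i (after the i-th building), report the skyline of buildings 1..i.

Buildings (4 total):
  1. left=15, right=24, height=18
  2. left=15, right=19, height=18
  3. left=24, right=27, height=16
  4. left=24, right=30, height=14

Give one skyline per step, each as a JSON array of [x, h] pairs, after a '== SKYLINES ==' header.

== SKYLINES ==
[[15,18],[24,0]]
[[15,18],[24,0]]
[[15,18],[24,16],[27,0]]
[[15,18],[24,16],[27,14],[30,0]]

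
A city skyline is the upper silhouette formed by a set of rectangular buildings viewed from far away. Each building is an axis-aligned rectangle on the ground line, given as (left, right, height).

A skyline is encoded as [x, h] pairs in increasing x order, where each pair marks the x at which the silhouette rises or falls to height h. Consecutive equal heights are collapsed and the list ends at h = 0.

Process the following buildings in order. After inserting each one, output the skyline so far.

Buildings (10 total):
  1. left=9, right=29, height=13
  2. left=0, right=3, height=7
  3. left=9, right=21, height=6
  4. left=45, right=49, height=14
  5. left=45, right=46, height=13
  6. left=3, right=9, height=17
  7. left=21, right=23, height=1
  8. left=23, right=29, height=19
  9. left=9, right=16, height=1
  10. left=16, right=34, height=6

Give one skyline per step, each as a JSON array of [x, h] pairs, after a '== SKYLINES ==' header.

== SKYLINES ==
[[9,13],[29,0]]
[[0,7],[3,0],[9,13],[29,0]]
[[0,7],[3,0],[9,13],[29,0]]
[[0,7],[3,0],[9,13],[29,0],[45,14],[49,0]]
[[0,7],[3,0],[9,13],[29,0],[45,14],[49,0]]
[[0,7],[3,17],[9,13],[29,0],[45,14],[49,0]]
[[0,7],[3,17],[9,13],[29,0],[45,14],[49,0]]
[[0,7],[3,17],[9,13],[23,19],[29,0],[45,14],[49,0]]
[[0,7],[3,17],[9,13],[23,19],[29,0],[45,14],[49,0]]
[[0,7],[3,17],[9,13],[23,19],[29,6],[34,0],[45,14],[49,0]]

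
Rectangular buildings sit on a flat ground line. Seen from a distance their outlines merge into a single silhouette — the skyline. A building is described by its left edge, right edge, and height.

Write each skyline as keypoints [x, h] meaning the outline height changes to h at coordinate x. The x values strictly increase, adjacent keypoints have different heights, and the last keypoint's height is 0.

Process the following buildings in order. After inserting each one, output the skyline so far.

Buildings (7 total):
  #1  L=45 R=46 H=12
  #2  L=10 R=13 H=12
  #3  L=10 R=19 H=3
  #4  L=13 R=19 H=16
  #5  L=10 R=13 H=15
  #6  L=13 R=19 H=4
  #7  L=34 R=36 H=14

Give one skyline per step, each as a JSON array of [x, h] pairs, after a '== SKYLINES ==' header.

== SKYLINES ==
[[45,12],[46,0]]
[[10,12],[13,0],[45,12],[46,0]]
[[10,12],[13,3],[19,0],[45,12],[46,0]]
[[10,12],[13,16],[19,0],[45,12],[46,0]]
[[10,15],[13,16],[19,0],[45,12],[46,0]]
[[10,15],[13,16],[19,0],[45,12],[46,0]]
[[10,15],[13,16],[19,0],[34,14],[36,0],[45,12],[46,0]]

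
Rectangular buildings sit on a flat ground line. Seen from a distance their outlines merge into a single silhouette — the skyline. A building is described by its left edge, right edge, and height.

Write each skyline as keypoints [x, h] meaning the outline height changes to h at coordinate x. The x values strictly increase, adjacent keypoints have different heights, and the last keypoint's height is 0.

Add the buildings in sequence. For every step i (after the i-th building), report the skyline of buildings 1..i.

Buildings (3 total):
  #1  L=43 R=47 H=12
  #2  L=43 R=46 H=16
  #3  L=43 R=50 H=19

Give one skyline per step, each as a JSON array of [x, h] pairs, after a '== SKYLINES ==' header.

== SKYLINES ==
[[43,12],[47,0]]
[[43,16],[46,12],[47,0]]
[[43,19],[50,0]]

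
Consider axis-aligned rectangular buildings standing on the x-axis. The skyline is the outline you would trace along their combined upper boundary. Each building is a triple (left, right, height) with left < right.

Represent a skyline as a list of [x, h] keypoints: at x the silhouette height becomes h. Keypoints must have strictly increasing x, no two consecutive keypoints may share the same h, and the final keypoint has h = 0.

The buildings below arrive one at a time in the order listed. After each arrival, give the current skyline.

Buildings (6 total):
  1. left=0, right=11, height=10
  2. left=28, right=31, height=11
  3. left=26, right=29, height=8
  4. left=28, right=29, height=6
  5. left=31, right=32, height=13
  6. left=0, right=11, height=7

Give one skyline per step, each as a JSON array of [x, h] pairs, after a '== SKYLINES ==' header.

== SKYLINES ==
[[0,10],[11,0]]
[[0,10],[11,0],[28,11],[31,0]]
[[0,10],[11,0],[26,8],[28,11],[31,0]]
[[0,10],[11,0],[26,8],[28,11],[31,0]]
[[0,10],[11,0],[26,8],[28,11],[31,13],[32,0]]
[[0,10],[11,0],[26,8],[28,11],[31,13],[32,0]]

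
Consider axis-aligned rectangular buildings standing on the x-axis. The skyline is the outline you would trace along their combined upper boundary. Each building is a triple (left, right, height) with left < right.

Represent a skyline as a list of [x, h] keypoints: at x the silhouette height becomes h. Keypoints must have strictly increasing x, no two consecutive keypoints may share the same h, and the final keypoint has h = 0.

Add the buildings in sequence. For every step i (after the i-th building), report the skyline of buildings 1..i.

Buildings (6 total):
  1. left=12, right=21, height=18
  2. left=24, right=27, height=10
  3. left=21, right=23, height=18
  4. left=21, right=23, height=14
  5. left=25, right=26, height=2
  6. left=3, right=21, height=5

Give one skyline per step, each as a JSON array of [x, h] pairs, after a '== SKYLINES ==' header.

== SKYLINES ==
[[12,18],[21,0]]
[[12,18],[21,0],[24,10],[27,0]]
[[12,18],[23,0],[24,10],[27,0]]
[[12,18],[23,0],[24,10],[27,0]]
[[12,18],[23,0],[24,10],[27,0]]
[[3,5],[12,18],[23,0],[24,10],[27,0]]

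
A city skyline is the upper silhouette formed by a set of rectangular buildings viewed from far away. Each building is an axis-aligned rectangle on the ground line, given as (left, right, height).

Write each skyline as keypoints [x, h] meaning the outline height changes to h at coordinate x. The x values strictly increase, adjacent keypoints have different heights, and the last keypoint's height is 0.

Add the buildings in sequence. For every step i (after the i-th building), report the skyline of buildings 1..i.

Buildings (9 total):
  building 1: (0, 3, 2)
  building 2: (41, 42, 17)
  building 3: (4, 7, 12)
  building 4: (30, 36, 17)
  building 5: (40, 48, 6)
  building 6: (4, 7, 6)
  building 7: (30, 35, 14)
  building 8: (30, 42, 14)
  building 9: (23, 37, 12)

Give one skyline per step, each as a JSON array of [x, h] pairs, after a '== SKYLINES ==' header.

== SKYLINES ==
[[0,2],[3,0]]
[[0,2],[3,0],[41,17],[42,0]]
[[0,2],[3,0],[4,12],[7,0],[41,17],[42,0]]
[[0,2],[3,0],[4,12],[7,0],[30,17],[36,0],[41,17],[42,0]]
[[0,2],[3,0],[4,12],[7,0],[30,17],[36,0],[40,6],[41,17],[42,6],[48,0]]
[[0,2],[3,0],[4,12],[7,0],[30,17],[36,0],[40,6],[41,17],[42,6],[48,0]]
[[0,2],[3,0],[4,12],[7,0],[30,17],[36,0],[40,6],[41,17],[42,6],[48,0]]
[[0,2],[3,0],[4,12],[7,0],[30,17],[36,14],[41,17],[42,6],[48,0]]
[[0,2],[3,0],[4,12],[7,0],[23,12],[30,17],[36,14],[41,17],[42,6],[48,0]]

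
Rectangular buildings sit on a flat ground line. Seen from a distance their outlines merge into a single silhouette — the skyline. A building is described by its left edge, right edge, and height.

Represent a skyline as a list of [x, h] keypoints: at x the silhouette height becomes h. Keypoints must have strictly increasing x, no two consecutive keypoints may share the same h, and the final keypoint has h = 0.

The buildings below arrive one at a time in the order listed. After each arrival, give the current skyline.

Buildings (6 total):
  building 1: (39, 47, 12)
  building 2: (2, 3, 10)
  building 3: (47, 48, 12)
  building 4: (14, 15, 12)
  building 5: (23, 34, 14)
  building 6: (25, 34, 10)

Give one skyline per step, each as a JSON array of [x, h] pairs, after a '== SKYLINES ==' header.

== SKYLINES ==
[[39,12],[47,0]]
[[2,10],[3,0],[39,12],[47,0]]
[[2,10],[3,0],[39,12],[48,0]]
[[2,10],[3,0],[14,12],[15,0],[39,12],[48,0]]
[[2,10],[3,0],[14,12],[15,0],[23,14],[34,0],[39,12],[48,0]]
[[2,10],[3,0],[14,12],[15,0],[23,14],[34,0],[39,12],[48,0]]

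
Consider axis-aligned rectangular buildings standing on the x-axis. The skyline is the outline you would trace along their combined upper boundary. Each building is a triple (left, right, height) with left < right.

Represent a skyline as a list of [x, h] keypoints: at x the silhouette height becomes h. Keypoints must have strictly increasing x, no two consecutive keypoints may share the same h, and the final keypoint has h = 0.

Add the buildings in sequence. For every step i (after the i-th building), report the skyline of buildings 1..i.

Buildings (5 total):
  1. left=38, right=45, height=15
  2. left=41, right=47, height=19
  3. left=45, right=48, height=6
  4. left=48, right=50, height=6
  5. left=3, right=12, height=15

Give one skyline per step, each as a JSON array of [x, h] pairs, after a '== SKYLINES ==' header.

== SKYLINES ==
[[38,15],[45,0]]
[[38,15],[41,19],[47,0]]
[[38,15],[41,19],[47,6],[48,0]]
[[38,15],[41,19],[47,6],[50,0]]
[[3,15],[12,0],[38,15],[41,19],[47,6],[50,0]]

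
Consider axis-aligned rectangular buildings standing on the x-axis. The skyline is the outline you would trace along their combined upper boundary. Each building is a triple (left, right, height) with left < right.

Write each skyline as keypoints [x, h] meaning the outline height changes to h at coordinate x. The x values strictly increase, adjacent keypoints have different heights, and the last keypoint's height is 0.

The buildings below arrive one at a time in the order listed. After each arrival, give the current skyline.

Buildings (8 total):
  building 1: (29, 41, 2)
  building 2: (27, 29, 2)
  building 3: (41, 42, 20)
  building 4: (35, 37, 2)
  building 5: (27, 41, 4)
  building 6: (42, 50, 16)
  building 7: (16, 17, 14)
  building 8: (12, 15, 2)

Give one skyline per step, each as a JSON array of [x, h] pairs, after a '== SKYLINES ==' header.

== SKYLINES ==
[[29,2],[41,0]]
[[27,2],[41,0]]
[[27,2],[41,20],[42,0]]
[[27,2],[41,20],[42,0]]
[[27,4],[41,20],[42,0]]
[[27,4],[41,20],[42,16],[50,0]]
[[16,14],[17,0],[27,4],[41,20],[42,16],[50,0]]
[[12,2],[15,0],[16,14],[17,0],[27,4],[41,20],[42,16],[50,0]]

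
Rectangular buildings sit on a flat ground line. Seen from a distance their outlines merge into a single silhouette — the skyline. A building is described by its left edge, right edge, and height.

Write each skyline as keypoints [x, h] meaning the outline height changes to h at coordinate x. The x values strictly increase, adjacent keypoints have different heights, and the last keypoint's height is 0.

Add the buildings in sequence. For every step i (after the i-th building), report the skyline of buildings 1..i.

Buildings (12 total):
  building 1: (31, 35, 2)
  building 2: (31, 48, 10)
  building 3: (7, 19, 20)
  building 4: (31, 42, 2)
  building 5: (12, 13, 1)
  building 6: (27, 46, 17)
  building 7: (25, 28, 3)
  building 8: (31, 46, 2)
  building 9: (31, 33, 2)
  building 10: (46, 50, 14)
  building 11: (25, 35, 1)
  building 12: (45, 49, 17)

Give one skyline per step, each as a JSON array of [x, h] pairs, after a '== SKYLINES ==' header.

== SKYLINES ==
[[31,2],[35,0]]
[[31,10],[48,0]]
[[7,20],[19,0],[31,10],[48,0]]
[[7,20],[19,0],[31,10],[48,0]]
[[7,20],[19,0],[31,10],[48,0]]
[[7,20],[19,0],[27,17],[46,10],[48,0]]
[[7,20],[19,0],[25,3],[27,17],[46,10],[48,0]]
[[7,20],[19,0],[25,3],[27,17],[46,10],[48,0]]
[[7,20],[19,0],[25,3],[27,17],[46,10],[48,0]]
[[7,20],[19,0],[25,3],[27,17],[46,14],[50,0]]
[[7,20],[19,0],[25,3],[27,17],[46,14],[50,0]]
[[7,20],[19,0],[25,3],[27,17],[49,14],[50,0]]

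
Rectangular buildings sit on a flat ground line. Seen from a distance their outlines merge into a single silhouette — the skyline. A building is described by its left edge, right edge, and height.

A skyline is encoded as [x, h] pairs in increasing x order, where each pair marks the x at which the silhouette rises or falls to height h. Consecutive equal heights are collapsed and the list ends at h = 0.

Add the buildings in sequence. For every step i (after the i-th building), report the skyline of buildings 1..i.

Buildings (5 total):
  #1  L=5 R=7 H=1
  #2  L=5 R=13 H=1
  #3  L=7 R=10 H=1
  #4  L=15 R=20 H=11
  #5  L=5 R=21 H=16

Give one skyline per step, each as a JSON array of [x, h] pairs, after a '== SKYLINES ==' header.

== SKYLINES ==
[[5,1],[7,0]]
[[5,1],[13,0]]
[[5,1],[13,0]]
[[5,1],[13,0],[15,11],[20,0]]
[[5,16],[21,0]]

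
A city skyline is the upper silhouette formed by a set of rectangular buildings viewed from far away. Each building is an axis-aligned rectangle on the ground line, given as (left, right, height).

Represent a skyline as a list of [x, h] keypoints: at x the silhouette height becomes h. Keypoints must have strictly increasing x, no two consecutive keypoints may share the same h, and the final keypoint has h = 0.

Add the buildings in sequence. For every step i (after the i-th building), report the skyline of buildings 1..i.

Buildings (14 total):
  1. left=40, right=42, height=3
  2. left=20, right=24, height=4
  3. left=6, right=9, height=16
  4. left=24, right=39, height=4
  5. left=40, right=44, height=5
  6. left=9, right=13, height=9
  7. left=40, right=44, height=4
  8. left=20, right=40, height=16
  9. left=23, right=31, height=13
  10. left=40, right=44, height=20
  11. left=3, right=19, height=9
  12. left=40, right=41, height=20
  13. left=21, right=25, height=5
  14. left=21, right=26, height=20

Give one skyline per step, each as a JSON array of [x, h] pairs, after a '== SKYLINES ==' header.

== SKYLINES ==
[[40,3],[42,0]]
[[20,4],[24,0],[40,3],[42,0]]
[[6,16],[9,0],[20,4],[24,0],[40,3],[42,0]]
[[6,16],[9,0],[20,4],[39,0],[40,3],[42,0]]
[[6,16],[9,0],[20,4],[39,0],[40,5],[44,0]]
[[6,16],[9,9],[13,0],[20,4],[39,0],[40,5],[44,0]]
[[6,16],[9,9],[13,0],[20,4],[39,0],[40,5],[44,0]]
[[6,16],[9,9],[13,0],[20,16],[40,5],[44,0]]
[[6,16],[9,9],[13,0],[20,16],[40,5],[44,0]]
[[6,16],[9,9],[13,0],[20,16],[40,20],[44,0]]
[[3,9],[6,16],[9,9],[19,0],[20,16],[40,20],[44,0]]
[[3,9],[6,16],[9,9],[19,0],[20,16],[40,20],[44,0]]
[[3,9],[6,16],[9,9],[19,0],[20,16],[40,20],[44,0]]
[[3,9],[6,16],[9,9],[19,0],[20,16],[21,20],[26,16],[40,20],[44,0]]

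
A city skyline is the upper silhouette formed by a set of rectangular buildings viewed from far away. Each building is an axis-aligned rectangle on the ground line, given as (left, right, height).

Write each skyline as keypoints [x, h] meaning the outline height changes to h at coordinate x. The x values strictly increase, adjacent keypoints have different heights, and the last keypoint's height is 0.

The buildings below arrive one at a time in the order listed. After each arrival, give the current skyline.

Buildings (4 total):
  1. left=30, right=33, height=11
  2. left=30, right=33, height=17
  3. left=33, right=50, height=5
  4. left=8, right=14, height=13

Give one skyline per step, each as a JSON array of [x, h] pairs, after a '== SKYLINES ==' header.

== SKYLINES ==
[[30,11],[33,0]]
[[30,17],[33,0]]
[[30,17],[33,5],[50,0]]
[[8,13],[14,0],[30,17],[33,5],[50,0]]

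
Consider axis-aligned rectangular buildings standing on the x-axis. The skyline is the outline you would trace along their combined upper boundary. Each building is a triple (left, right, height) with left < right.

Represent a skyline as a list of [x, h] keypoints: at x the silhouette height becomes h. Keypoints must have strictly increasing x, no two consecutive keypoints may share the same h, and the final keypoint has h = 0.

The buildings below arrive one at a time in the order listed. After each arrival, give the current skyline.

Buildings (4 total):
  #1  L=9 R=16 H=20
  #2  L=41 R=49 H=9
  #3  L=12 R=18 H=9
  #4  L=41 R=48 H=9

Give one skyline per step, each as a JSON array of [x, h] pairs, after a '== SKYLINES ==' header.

== SKYLINES ==
[[9,20],[16,0]]
[[9,20],[16,0],[41,9],[49,0]]
[[9,20],[16,9],[18,0],[41,9],[49,0]]
[[9,20],[16,9],[18,0],[41,9],[49,0]]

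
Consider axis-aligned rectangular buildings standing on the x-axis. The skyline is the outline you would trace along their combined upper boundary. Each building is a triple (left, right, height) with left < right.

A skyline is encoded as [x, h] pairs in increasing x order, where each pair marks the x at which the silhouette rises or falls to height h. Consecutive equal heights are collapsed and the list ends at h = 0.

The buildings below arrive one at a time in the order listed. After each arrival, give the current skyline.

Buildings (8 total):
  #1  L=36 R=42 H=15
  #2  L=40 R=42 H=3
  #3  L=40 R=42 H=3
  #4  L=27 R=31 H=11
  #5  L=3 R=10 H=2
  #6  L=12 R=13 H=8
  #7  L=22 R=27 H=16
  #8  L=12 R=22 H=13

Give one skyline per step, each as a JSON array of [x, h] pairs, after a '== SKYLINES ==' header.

== SKYLINES ==
[[36,15],[42,0]]
[[36,15],[42,0]]
[[36,15],[42,0]]
[[27,11],[31,0],[36,15],[42,0]]
[[3,2],[10,0],[27,11],[31,0],[36,15],[42,0]]
[[3,2],[10,0],[12,8],[13,0],[27,11],[31,0],[36,15],[42,0]]
[[3,2],[10,0],[12,8],[13,0],[22,16],[27,11],[31,0],[36,15],[42,0]]
[[3,2],[10,0],[12,13],[22,16],[27,11],[31,0],[36,15],[42,0]]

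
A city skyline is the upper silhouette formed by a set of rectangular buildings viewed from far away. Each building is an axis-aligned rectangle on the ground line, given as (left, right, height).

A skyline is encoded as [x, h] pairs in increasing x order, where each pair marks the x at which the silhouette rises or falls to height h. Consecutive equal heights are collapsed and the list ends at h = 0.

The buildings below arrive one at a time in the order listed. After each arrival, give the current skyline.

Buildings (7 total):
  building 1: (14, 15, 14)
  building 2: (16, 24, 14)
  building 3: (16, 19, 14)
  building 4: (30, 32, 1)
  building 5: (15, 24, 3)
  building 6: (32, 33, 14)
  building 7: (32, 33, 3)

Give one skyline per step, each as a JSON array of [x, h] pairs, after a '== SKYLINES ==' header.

== SKYLINES ==
[[14,14],[15,0]]
[[14,14],[15,0],[16,14],[24,0]]
[[14,14],[15,0],[16,14],[24,0]]
[[14,14],[15,0],[16,14],[24,0],[30,1],[32,0]]
[[14,14],[15,3],[16,14],[24,0],[30,1],[32,0]]
[[14,14],[15,3],[16,14],[24,0],[30,1],[32,14],[33,0]]
[[14,14],[15,3],[16,14],[24,0],[30,1],[32,14],[33,0]]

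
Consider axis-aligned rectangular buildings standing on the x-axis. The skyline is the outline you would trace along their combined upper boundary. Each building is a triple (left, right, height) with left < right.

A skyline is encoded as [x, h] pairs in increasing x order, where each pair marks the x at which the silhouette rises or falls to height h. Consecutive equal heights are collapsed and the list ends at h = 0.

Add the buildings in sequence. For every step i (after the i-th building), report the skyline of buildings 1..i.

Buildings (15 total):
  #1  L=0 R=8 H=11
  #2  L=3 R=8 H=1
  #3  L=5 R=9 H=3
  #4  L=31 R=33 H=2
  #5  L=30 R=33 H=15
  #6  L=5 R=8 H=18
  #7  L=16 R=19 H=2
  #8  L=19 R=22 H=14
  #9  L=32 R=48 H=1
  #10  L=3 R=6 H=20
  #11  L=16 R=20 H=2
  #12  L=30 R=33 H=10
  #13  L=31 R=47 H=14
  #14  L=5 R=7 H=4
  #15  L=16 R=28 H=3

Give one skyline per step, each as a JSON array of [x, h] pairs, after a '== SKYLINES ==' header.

== SKYLINES ==
[[0,11],[8,0]]
[[0,11],[8,0]]
[[0,11],[8,3],[9,0]]
[[0,11],[8,3],[9,0],[31,2],[33,0]]
[[0,11],[8,3],[9,0],[30,15],[33,0]]
[[0,11],[5,18],[8,3],[9,0],[30,15],[33,0]]
[[0,11],[5,18],[8,3],[9,0],[16,2],[19,0],[30,15],[33,0]]
[[0,11],[5,18],[8,3],[9,0],[16,2],[19,14],[22,0],[30,15],[33,0]]
[[0,11],[5,18],[8,3],[9,0],[16,2],[19,14],[22,0],[30,15],[33,1],[48,0]]
[[0,11],[3,20],[6,18],[8,3],[9,0],[16,2],[19,14],[22,0],[30,15],[33,1],[48,0]]
[[0,11],[3,20],[6,18],[8,3],[9,0],[16,2],[19,14],[22,0],[30,15],[33,1],[48,0]]
[[0,11],[3,20],[6,18],[8,3],[9,0],[16,2],[19,14],[22,0],[30,15],[33,1],[48,0]]
[[0,11],[3,20],[6,18],[8,3],[9,0],[16,2],[19,14],[22,0],[30,15],[33,14],[47,1],[48,0]]
[[0,11],[3,20],[6,18],[8,3],[9,0],[16,2],[19,14],[22,0],[30,15],[33,14],[47,1],[48,0]]
[[0,11],[3,20],[6,18],[8,3],[9,0],[16,3],[19,14],[22,3],[28,0],[30,15],[33,14],[47,1],[48,0]]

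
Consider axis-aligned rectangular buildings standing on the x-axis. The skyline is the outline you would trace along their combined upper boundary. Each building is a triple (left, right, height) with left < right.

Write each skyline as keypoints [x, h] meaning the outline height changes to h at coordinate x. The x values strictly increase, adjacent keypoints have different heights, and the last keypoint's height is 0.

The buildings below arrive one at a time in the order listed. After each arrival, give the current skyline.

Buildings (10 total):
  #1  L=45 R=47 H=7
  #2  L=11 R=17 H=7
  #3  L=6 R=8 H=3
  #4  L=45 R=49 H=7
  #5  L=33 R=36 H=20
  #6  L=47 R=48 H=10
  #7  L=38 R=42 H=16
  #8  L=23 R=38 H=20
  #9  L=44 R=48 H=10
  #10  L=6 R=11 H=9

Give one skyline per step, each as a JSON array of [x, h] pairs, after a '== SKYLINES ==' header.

== SKYLINES ==
[[45,7],[47,0]]
[[11,7],[17,0],[45,7],[47,0]]
[[6,3],[8,0],[11,7],[17,0],[45,7],[47,0]]
[[6,3],[8,0],[11,7],[17,0],[45,7],[49,0]]
[[6,3],[8,0],[11,7],[17,0],[33,20],[36,0],[45,7],[49,0]]
[[6,3],[8,0],[11,7],[17,0],[33,20],[36,0],[45,7],[47,10],[48,7],[49,0]]
[[6,3],[8,0],[11,7],[17,0],[33,20],[36,0],[38,16],[42,0],[45,7],[47,10],[48,7],[49,0]]
[[6,3],[8,0],[11,7],[17,0],[23,20],[38,16],[42,0],[45,7],[47,10],[48,7],[49,0]]
[[6,3],[8,0],[11,7],[17,0],[23,20],[38,16],[42,0],[44,10],[48,7],[49,0]]
[[6,9],[11,7],[17,0],[23,20],[38,16],[42,0],[44,10],[48,7],[49,0]]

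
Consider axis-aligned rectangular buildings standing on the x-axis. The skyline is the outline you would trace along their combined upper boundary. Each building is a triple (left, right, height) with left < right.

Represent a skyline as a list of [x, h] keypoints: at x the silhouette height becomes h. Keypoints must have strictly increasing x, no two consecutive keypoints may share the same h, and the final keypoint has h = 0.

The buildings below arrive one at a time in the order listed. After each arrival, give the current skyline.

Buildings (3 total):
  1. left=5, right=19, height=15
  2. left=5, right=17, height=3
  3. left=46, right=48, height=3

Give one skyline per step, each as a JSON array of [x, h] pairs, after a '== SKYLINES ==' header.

== SKYLINES ==
[[5,15],[19,0]]
[[5,15],[19,0]]
[[5,15],[19,0],[46,3],[48,0]]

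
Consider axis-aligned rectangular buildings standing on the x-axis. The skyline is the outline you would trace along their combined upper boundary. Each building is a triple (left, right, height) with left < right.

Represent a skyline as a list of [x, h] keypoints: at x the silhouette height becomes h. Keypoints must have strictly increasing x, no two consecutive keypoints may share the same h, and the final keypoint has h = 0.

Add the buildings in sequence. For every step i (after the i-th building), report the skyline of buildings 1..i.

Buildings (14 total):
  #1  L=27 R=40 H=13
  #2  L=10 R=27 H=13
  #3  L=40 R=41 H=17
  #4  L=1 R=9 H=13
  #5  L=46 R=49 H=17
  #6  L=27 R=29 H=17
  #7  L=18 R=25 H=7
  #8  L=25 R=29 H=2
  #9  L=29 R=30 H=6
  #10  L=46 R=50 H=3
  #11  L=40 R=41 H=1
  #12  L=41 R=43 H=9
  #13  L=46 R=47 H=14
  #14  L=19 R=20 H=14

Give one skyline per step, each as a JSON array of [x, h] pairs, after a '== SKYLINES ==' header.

== SKYLINES ==
[[27,13],[40,0]]
[[10,13],[40,0]]
[[10,13],[40,17],[41,0]]
[[1,13],[9,0],[10,13],[40,17],[41,0]]
[[1,13],[9,0],[10,13],[40,17],[41,0],[46,17],[49,0]]
[[1,13],[9,0],[10,13],[27,17],[29,13],[40,17],[41,0],[46,17],[49,0]]
[[1,13],[9,0],[10,13],[27,17],[29,13],[40,17],[41,0],[46,17],[49,0]]
[[1,13],[9,0],[10,13],[27,17],[29,13],[40,17],[41,0],[46,17],[49,0]]
[[1,13],[9,0],[10,13],[27,17],[29,13],[40,17],[41,0],[46,17],[49,0]]
[[1,13],[9,0],[10,13],[27,17],[29,13],[40,17],[41,0],[46,17],[49,3],[50,0]]
[[1,13],[9,0],[10,13],[27,17],[29,13],[40,17],[41,0],[46,17],[49,3],[50,0]]
[[1,13],[9,0],[10,13],[27,17],[29,13],[40,17],[41,9],[43,0],[46,17],[49,3],[50,0]]
[[1,13],[9,0],[10,13],[27,17],[29,13],[40,17],[41,9],[43,0],[46,17],[49,3],[50,0]]
[[1,13],[9,0],[10,13],[19,14],[20,13],[27,17],[29,13],[40,17],[41,9],[43,0],[46,17],[49,3],[50,0]]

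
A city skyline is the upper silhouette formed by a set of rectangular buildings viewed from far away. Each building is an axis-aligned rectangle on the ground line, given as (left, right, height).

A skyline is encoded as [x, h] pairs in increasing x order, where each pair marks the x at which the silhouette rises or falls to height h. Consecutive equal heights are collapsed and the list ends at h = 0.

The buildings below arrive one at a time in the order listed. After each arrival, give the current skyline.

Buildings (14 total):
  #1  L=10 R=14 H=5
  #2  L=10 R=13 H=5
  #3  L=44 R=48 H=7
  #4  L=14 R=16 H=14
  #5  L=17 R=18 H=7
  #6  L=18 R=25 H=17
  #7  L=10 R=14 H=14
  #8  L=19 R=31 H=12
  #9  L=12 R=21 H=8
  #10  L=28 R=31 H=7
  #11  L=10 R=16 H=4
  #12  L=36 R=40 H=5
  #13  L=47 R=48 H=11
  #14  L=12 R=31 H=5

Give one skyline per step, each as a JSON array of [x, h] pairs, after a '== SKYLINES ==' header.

== SKYLINES ==
[[10,5],[14,0]]
[[10,5],[14,0]]
[[10,5],[14,0],[44,7],[48,0]]
[[10,5],[14,14],[16,0],[44,7],[48,0]]
[[10,5],[14,14],[16,0],[17,7],[18,0],[44,7],[48,0]]
[[10,5],[14,14],[16,0],[17,7],[18,17],[25,0],[44,7],[48,0]]
[[10,14],[16,0],[17,7],[18,17],[25,0],[44,7],[48,0]]
[[10,14],[16,0],[17,7],[18,17],[25,12],[31,0],[44,7],[48,0]]
[[10,14],[16,8],[18,17],[25,12],[31,0],[44,7],[48,0]]
[[10,14],[16,8],[18,17],[25,12],[31,0],[44,7],[48,0]]
[[10,14],[16,8],[18,17],[25,12],[31,0],[44,7],[48,0]]
[[10,14],[16,8],[18,17],[25,12],[31,0],[36,5],[40,0],[44,7],[48,0]]
[[10,14],[16,8],[18,17],[25,12],[31,0],[36,5],[40,0],[44,7],[47,11],[48,0]]
[[10,14],[16,8],[18,17],[25,12],[31,0],[36,5],[40,0],[44,7],[47,11],[48,0]]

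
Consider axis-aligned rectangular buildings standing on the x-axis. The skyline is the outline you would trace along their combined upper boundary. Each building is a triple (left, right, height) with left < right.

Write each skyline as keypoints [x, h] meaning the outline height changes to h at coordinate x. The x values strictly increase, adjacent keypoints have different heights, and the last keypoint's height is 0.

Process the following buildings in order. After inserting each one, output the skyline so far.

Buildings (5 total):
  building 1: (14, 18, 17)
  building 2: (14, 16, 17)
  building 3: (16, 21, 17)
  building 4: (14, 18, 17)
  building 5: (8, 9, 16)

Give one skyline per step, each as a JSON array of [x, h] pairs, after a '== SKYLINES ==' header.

== SKYLINES ==
[[14,17],[18,0]]
[[14,17],[18,0]]
[[14,17],[21,0]]
[[14,17],[21,0]]
[[8,16],[9,0],[14,17],[21,0]]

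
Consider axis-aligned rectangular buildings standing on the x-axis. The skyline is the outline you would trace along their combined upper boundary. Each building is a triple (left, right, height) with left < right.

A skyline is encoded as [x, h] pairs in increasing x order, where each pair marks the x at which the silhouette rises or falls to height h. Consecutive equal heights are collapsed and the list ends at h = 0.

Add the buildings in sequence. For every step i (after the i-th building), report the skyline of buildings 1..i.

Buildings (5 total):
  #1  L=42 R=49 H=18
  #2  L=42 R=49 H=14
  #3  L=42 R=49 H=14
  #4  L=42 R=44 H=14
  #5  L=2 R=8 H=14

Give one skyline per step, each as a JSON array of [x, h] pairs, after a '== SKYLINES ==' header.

== SKYLINES ==
[[42,18],[49,0]]
[[42,18],[49,0]]
[[42,18],[49,0]]
[[42,18],[49,0]]
[[2,14],[8,0],[42,18],[49,0]]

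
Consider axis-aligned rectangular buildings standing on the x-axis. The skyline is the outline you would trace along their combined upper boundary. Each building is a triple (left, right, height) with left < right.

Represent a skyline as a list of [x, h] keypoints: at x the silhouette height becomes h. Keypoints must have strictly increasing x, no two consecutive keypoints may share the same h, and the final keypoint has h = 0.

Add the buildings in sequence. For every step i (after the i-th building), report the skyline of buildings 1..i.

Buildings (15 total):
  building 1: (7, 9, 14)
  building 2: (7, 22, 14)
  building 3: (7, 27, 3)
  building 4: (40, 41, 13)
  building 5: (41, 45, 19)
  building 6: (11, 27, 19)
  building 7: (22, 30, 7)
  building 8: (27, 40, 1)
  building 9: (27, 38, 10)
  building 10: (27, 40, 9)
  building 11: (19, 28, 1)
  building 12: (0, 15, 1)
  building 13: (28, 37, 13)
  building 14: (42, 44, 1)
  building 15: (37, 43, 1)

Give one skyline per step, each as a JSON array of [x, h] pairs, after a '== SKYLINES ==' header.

== SKYLINES ==
[[7,14],[9,0]]
[[7,14],[22,0]]
[[7,14],[22,3],[27,0]]
[[7,14],[22,3],[27,0],[40,13],[41,0]]
[[7,14],[22,3],[27,0],[40,13],[41,19],[45,0]]
[[7,14],[11,19],[27,0],[40,13],[41,19],[45,0]]
[[7,14],[11,19],[27,7],[30,0],[40,13],[41,19],[45,0]]
[[7,14],[11,19],[27,7],[30,1],[40,13],[41,19],[45,0]]
[[7,14],[11,19],[27,10],[38,1],[40,13],[41,19],[45,0]]
[[7,14],[11,19],[27,10],[38,9],[40,13],[41,19],[45,0]]
[[7,14],[11,19],[27,10],[38,9],[40,13],[41,19],[45,0]]
[[0,1],[7,14],[11,19],[27,10],[38,9],[40,13],[41,19],[45,0]]
[[0,1],[7,14],[11,19],[27,10],[28,13],[37,10],[38,9],[40,13],[41,19],[45,0]]
[[0,1],[7,14],[11,19],[27,10],[28,13],[37,10],[38,9],[40,13],[41,19],[45,0]]
[[0,1],[7,14],[11,19],[27,10],[28,13],[37,10],[38,9],[40,13],[41,19],[45,0]]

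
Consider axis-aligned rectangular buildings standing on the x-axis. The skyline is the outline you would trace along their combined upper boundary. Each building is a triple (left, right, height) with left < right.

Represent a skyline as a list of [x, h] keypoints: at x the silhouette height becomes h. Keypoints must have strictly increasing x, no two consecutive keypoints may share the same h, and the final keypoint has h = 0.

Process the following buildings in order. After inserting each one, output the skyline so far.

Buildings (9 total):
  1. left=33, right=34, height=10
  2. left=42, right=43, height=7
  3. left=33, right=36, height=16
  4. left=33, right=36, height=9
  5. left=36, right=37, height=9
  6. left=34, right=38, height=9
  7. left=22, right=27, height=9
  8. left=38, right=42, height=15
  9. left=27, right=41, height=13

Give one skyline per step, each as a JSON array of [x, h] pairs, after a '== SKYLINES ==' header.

== SKYLINES ==
[[33,10],[34,0]]
[[33,10],[34,0],[42,7],[43,0]]
[[33,16],[36,0],[42,7],[43,0]]
[[33,16],[36,0],[42,7],[43,0]]
[[33,16],[36,9],[37,0],[42,7],[43,0]]
[[33,16],[36,9],[38,0],[42,7],[43,0]]
[[22,9],[27,0],[33,16],[36,9],[38,0],[42,7],[43,0]]
[[22,9],[27,0],[33,16],[36,9],[38,15],[42,7],[43,0]]
[[22,9],[27,13],[33,16],[36,13],[38,15],[42,7],[43,0]]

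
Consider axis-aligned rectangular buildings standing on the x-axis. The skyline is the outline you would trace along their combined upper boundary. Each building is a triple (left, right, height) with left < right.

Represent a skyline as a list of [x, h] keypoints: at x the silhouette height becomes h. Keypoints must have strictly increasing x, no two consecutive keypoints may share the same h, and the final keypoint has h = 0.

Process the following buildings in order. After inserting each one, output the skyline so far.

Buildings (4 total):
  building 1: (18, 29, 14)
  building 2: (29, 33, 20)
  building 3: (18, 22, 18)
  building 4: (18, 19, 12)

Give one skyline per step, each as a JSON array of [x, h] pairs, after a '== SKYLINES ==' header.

== SKYLINES ==
[[18,14],[29,0]]
[[18,14],[29,20],[33,0]]
[[18,18],[22,14],[29,20],[33,0]]
[[18,18],[22,14],[29,20],[33,0]]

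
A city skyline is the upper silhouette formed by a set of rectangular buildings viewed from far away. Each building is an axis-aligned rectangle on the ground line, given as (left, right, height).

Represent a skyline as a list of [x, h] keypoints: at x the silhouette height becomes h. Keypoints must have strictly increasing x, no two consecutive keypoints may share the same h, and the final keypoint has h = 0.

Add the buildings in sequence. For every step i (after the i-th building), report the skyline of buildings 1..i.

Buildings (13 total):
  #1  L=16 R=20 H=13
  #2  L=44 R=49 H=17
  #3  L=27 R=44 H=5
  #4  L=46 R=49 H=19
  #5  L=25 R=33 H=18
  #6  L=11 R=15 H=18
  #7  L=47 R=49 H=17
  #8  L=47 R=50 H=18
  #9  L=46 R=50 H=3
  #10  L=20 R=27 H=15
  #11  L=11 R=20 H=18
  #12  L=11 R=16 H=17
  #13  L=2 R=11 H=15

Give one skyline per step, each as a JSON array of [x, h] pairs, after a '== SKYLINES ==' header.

== SKYLINES ==
[[16,13],[20,0]]
[[16,13],[20,0],[44,17],[49,0]]
[[16,13],[20,0],[27,5],[44,17],[49,0]]
[[16,13],[20,0],[27,5],[44,17],[46,19],[49,0]]
[[16,13],[20,0],[25,18],[33,5],[44,17],[46,19],[49,0]]
[[11,18],[15,0],[16,13],[20,0],[25,18],[33,5],[44,17],[46,19],[49,0]]
[[11,18],[15,0],[16,13],[20,0],[25,18],[33,5],[44,17],[46,19],[49,0]]
[[11,18],[15,0],[16,13],[20,0],[25,18],[33,5],[44,17],[46,19],[49,18],[50,0]]
[[11,18],[15,0],[16,13],[20,0],[25,18],[33,5],[44,17],[46,19],[49,18],[50,0]]
[[11,18],[15,0],[16,13],[20,15],[25,18],[33,5],[44,17],[46,19],[49,18],[50,0]]
[[11,18],[20,15],[25,18],[33,5],[44,17],[46,19],[49,18],[50,0]]
[[11,18],[20,15],[25,18],[33,5],[44,17],[46,19],[49,18],[50,0]]
[[2,15],[11,18],[20,15],[25,18],[33,5],[44,17],[46,19],[49,18],[50,0]]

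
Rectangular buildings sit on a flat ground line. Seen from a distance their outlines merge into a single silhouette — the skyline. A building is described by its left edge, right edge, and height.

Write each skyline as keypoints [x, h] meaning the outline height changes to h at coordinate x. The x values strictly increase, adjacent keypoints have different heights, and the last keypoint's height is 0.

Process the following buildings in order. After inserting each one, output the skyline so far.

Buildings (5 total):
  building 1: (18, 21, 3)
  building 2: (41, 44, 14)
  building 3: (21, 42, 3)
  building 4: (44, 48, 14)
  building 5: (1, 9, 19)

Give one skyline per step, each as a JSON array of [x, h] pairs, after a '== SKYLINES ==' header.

== SKYLINES ==
[[18,3],[21,0]]
[[18,3],[21,0],[41,14],[44,0]]
[[18,3],[41,14],[44,0]]
[[18,3],[41,14],[48,0]]
[[1,19],[9,0],[18,3],[41,14],[48,0]]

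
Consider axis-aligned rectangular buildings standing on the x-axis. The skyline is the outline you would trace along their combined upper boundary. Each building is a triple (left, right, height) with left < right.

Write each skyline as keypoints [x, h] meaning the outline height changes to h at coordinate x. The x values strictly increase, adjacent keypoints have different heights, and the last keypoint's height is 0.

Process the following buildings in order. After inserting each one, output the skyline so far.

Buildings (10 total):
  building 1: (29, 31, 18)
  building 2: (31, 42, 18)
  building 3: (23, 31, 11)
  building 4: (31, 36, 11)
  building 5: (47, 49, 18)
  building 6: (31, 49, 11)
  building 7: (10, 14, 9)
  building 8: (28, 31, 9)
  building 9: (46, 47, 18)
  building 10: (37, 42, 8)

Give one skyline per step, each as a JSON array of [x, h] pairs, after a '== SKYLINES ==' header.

== SKYLINES ==
[[29,18],[31,0]]
[[29,18],[42,0]]
[[23,11],[29,18],[42,0]]
[[23,11],[29,18],[42,0]]
[[23,11],[29,18],[42,0],[47,18],[49,0]]
[[23,11],[29,18],[42,11],[47,18],[49,0]]
[[10,9],[14,0],[23,11],[29,18],[42,11],[47,18],[49,0]]
[[10,9],[14,0],[23,11],[29,18],[42,11],[47,18],[49,0]]
[[10,9],[14,0],[23,11],[29,18],[42,11],[46,18],[49,0]]
[[10,9],[14,0],[23,11],[29,18],[42,11],[46,18],[49,0]]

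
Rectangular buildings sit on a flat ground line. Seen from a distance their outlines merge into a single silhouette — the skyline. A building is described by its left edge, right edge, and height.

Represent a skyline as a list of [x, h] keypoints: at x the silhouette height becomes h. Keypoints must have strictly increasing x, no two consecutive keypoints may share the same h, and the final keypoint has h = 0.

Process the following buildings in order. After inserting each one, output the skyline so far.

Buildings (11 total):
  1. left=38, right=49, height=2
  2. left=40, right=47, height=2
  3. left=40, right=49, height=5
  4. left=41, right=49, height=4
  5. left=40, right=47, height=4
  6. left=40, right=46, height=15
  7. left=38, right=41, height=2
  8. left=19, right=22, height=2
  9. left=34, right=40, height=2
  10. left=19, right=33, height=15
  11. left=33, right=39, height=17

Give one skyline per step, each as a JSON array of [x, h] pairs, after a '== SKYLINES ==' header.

== SKYLINES ==
[[38,2],[49,0]]
[[38,2],[49,0]]
[[38,2],[40,5],[49,0]]
[[38,2],[40,5],[49,0]]
[[38,2],[40,5],[49,0]]
[[38,2],[40,15],[46,5],[49,0]]
[[38,2],[40,15],[46,5],[49,0]]
[[19,2],[22,0],[38,2],[40,15],[46,5],[49,0]]
[[19,2],[22,0],[34,2],[40,15],[46,5],[49,0]]
[[19,15],[33,0],[34,2],[40,15],[46,5],[49,0]]
[[19,15],[33,17],[39,2],[40,15],[46,5],[49,0]]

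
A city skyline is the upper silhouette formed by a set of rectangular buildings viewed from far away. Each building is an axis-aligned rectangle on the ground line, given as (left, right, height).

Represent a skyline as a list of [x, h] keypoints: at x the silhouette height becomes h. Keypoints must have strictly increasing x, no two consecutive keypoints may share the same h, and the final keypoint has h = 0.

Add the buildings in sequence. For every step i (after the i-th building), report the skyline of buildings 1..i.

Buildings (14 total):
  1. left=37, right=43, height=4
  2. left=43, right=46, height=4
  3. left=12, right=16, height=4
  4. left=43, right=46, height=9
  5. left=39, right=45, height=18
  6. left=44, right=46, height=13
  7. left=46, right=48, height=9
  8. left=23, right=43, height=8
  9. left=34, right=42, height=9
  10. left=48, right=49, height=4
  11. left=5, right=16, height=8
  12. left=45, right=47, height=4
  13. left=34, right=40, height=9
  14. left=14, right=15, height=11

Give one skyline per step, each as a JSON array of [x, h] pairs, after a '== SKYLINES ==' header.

== SKYLINES ==
[[37,4],[43,0]]
[[37,4],[46,0]]
[[12,4],[16,0],[37,4],[46,0]]
[[12,4],[16,0],[37,4],[43,9],[46,0]]
[[12,4],[16,0],[37,4],[39,18],[45,9],[46,0]]
[[12,4],[16,0],[37,4],[39,18],[45,13],[46,0]]
[[12,4],[16,0],[37,4],[39,18],[45,13],[46,9],[48,0]]
[[12,4],[16,0],[23,8],[39,18],[45,13],[46,9],[48,0]]
[[12,4],[16,0],[23,8],[34,9],[39,18],[45,13],[46,9],[48,0]]
[[12,4],[16,0],[23,8],[34,9],[39,18],[45,13],[46,9],[48,4],[49,0]]
[[5,8],[16,0],[23,8],[34,9],[39,18],[45,13],[46,9],[48,4],[49,0]]
[[5,8],[16,0],[23,8],[34,9],[39,18],[45,13],[46,9],[48,4],[49,0]]
[[5,8],[16,0],[23,8],[34,9],[39,18],[45,13],[46,9],[48,4],[49,0]]
[[5,8],[14,11],[15,8],[16,0],[23,8],[34,9],[39,18],[45,13],[46,9],[48,4],[49,0]]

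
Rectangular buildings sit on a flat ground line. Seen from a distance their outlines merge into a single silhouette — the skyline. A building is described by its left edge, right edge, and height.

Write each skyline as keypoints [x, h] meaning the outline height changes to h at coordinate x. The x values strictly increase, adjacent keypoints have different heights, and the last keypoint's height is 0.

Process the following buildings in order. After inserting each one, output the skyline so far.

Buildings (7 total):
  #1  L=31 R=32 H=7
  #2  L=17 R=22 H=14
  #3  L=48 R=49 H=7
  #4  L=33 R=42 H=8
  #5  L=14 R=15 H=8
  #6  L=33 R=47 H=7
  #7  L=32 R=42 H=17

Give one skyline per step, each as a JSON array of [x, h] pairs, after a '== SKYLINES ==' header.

== SKYLINES ==
[[31,7],[32,0]]
[[17,14],[22,0],[31,7],[32,0]]
[[17,14],[22,0],[31,7],[32,0],[48,7],[49,0]]
[[17,14],[22,0],[31,7],[32,0],[33,8],[42,0],[48,7],[49,0]]
[[14,8],[15,0],[17,14],[22,0],[31,7],[32,0],[33,8],[42,0],[48,7],[49,0]]
[[14,8],[15,0],[17,14],[22,0],[31,7],[32,0],[33,8],[42,7],[47,0],[48,7],[49,0]]
[[14,8],[15,0],[17,14],[22,0],[31,7],[32,17],[42,7],[47,0],[48,7],[49,0]]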